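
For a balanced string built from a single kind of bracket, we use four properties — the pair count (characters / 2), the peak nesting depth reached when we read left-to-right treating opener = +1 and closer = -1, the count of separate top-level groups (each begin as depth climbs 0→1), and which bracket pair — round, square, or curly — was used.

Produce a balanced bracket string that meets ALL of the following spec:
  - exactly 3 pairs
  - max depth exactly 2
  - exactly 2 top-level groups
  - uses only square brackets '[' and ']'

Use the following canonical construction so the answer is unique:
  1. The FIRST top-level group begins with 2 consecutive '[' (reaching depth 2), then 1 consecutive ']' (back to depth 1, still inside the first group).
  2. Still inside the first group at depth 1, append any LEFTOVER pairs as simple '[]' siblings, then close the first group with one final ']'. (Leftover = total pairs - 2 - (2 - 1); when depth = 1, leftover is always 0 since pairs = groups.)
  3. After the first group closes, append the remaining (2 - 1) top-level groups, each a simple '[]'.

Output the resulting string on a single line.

Spec: pairs=3 depth=2 groups=2
Leftover pairs = 3 - 2 - (2-1) = 0
First group: deep chain of depth 2 + 0 sibling pairs
Remaining 1 groups: simple '[]' each

Answer: [[]][]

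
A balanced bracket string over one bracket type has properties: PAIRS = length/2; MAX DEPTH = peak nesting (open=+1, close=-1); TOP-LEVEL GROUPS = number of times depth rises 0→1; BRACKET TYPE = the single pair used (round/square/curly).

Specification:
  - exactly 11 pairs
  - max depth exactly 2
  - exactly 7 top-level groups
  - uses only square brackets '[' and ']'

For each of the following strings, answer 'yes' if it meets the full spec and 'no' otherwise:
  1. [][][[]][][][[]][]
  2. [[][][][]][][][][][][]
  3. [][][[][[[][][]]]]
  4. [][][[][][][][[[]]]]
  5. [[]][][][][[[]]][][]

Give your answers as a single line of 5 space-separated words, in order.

Answer: no yes no no no

Derivation:
String 1 '[][][[]][][][[]][]': depth seq [1 0 1 0 1 2 1 0 1 0 1 0 1 2 1 0 1 0]
  -> pairs=9 depth=2 groups=7 -> no
String 2 '[[][][][]][][][][][][]': depth seq [1 2 1 2 1 2 1 2 1 0 1 0 1 0 1 0 1 0 1 0 1 0]
  -> pairs=11 depth=2 groups=7 -> yes
String 3 '[][][[][[[][][]]]]': depth seq [1 0 1 0 1 2 1 2 3 4 3 4 3 4 3 2 1 0]
  -> pairs=9 depth=4 groups=3 -> no
String 4 '[][][[][][][][[[]]]]': depth seq [1 0 1 0 1 2 1 2 1 2 1 2 1 2 3 4 3 2 1 0]
  -> pairs=10 depth=4 groups=3 -> no
String 5 '[[]][][][][[[]]][][]': depth seq [1 2 1 0 1 0 1 0 1 0 1 2 3 2 1 0 1 0 1 0]
  -> pairs=10 depth=3 groups=7 -> no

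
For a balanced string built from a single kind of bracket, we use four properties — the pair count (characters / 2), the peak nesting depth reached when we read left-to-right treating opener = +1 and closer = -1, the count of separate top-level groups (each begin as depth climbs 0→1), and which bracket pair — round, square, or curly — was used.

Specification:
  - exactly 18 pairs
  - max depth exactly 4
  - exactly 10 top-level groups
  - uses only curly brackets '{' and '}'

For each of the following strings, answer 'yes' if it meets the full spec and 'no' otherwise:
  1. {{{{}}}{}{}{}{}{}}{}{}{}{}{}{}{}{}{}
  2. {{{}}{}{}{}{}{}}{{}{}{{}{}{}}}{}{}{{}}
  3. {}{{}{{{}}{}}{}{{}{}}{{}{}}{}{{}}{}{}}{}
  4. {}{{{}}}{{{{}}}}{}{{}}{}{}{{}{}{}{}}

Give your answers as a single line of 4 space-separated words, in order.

String 1 '{{{{}}}{}{}{}{}{}}{}{}{}{}{}{}{}{}{}': depth seq [1 2 3 4 3 2 1 2 1 2 1 2 1 2 1 2 1 0 1 0 1 0 1 0 1 0 1 0 1 0 1 0 1 0 1 0]
  -> pairs=18 depth=4 groups=10 -> yes
String 2 '{{{}}{}{}{}{}{}}{{}{}{{}{}{}}}{}{}{{}}': depth seq [1 2 3 2 1 2 1 2 1 2 1 2 1 2 1 0 1 2 1 2 1 2 3 2 3 2 3 2 1 0 1 0 1 0 1 2 1 0]
  -> pairs=19 depth=3 groups=5 -> no
String 3 '{}{{}{{{}}{}}{}{{}{}}{{}{}}{}{{}}{}{}}{}': depth seq [1 0 1 2 1 2 3 4 3 2 3 2 1 2 1 2 3 2 3 2 1 2 3 2 3 2 1 2 1 2 3 2 1 2 1 2 1 0 1 0]
  -> pairs=20 depth=4 groups=3 -> no
String 4 '{}{{{}}}{{{{}}}}{}{{}}{}{}{{}{}{}{}}': depth seq [1 0 1 2 3 2 1 0 1 2 3 4 3 2 1 0 1 0 1 2 1 0 1 0 1 0 1 2 1 2 1 2 1 2 1 0]
  -> pairs=18 depth=4 groups=8 -> no

Answer: yes no no no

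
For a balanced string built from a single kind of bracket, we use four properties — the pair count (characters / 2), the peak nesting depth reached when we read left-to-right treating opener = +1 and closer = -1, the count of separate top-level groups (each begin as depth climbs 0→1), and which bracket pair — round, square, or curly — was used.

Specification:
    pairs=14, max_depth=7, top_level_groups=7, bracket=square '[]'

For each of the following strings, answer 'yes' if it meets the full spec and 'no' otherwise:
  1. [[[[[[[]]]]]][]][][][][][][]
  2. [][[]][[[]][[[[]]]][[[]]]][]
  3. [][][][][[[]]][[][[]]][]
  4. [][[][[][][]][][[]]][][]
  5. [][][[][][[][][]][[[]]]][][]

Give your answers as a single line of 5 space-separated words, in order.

Answer: yes no no no no

Derivation:
String 1 '[[[[[[[]]]]]][]][][][][][][]': depth seq [1 2 3 4 5 6 7 6 5 4 3 2 1 2 1 0 1 0 1 0 1 0 1 0 1 0 1 0]
  -> pairs=14 depth=7 groups=7 -> yes
String 2 '[][[]][[[]][[[[]]]][[[]]]][]': depth seq [1 0 1 2 1 0 1 2 3 2 1 2 3 4 5 4 3 2 1 2 3 4 3 2 1 0 1 0]
  -> pairs=14 depth=5 groups=4 -> no
String 3 '[][][][][[[]]][[][[]]][]': depth seq [1 0 1 0 1 0 1 0 1 2 3 2 1 0 1 2 1 2 3 2 1 0 1 0]
  -> pairs=12 depth=3 groups=7 -> no
String 4 '[][[][[][][]][][[]]][][]': depth seq [1 0 1 2 1 2 3 2 3 2 3 2 1 2 1 2 3 2 1 0 1 0 1 0]
  -> pairs=12 depth=3 groups=4 -> no
String 5 '[][][[][][[][][]][[[]]]][][]': depth seq [1 0 1 0 1 2 1 2 1 2 3 2 3 2 3 2 1 2 3 4 3 2 1 0 1 0 1 0]
  -> pairs=14 depth=4 groups=5 -> no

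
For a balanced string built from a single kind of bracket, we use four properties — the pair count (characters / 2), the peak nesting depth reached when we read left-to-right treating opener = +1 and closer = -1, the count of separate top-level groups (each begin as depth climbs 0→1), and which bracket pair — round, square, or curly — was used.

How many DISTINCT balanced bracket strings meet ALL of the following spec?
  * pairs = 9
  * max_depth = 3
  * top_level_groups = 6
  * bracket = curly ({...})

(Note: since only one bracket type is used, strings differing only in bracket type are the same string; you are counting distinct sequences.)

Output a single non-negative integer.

Answer: 48

Derivation:
Spec: pairs=9 depth=3 groups=6
Count(depth <= 3) = 104
Count(depth <= 2) = 56
Count(depth == 3) = 104 - 56 = 48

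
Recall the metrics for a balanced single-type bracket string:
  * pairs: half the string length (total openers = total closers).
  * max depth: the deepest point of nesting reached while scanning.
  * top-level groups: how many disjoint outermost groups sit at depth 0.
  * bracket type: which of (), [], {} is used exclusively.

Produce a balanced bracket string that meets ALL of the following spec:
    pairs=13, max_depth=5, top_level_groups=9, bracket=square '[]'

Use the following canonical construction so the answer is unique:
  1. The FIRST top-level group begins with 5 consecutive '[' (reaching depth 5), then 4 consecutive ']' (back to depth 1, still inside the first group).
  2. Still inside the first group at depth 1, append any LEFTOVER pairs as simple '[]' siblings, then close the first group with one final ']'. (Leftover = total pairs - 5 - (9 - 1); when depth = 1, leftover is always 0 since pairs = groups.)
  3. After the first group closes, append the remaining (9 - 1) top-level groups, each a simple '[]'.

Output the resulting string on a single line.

Spec: pairs=13 depth=5 groups=9
Leftover pairs = 13 - 5 - (9-1) = 0
First group: deep chain of depth 5 + 0 sibling pairs
Remaining 8 groups: simple '[]' each

Answer: [[[[[]]]]][][][][][][][][]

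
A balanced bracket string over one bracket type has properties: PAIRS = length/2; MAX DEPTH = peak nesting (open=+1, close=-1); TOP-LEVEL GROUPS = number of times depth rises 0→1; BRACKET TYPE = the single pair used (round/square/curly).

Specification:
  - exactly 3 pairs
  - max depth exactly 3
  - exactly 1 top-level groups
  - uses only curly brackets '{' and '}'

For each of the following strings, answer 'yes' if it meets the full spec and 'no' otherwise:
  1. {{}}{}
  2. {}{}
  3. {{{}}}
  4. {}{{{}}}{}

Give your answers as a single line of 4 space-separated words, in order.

Answer: no no yes no

Derivation:
String 1 '{{}}{}': depth seq [1 2 1 0 1 0]
  -> pairs=3 depth=2 groups=2 -> no
String 2 '{}{}': depth seq [1 0 1 0]
  -> pairs=2 depth=1 groups=2 -> no
String 3 '{{{}}}': depth seq [1 2 3 2 1 0]
  -> pairs=3 depth=3 groups=1 -> yes
String 4 '{}{{{}}}{}': depth seq [1 0 1 2 3 2 1 0 1 0]
  -> pairs=5 depth=3 groups=3 -> no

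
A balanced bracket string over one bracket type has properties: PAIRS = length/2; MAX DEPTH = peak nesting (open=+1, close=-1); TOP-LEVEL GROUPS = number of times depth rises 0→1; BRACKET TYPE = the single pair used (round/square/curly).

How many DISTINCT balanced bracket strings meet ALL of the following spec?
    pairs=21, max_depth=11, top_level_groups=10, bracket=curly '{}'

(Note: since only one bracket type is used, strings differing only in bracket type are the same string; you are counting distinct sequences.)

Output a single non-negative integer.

Answer: 280

Derivation:
Spec: pairs=21 depth=11 groups=10
Count(depth <= 11) = 40320140
Count(depth <= 10) = 40319860
Count(depth == 11) = 40320140 - 40319860 = 280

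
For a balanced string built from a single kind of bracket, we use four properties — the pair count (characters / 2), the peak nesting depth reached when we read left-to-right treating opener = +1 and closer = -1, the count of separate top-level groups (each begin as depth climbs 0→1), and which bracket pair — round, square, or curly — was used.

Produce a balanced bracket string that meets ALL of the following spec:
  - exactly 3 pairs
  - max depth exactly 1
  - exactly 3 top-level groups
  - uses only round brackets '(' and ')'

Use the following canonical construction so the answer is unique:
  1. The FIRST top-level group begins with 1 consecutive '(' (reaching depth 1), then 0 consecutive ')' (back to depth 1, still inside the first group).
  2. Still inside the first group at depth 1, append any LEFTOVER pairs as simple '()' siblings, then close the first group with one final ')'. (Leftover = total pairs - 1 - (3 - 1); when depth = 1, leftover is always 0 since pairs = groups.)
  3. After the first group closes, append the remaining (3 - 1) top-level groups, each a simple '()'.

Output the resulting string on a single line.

Spec: pairs=3 depth=1 groups=3
Leftover pairs = 3 - 1 - (3-1) = 0
First group: deep chain of depth 1 + 0 sibling pairs
Remaining 2 groups: simple '()' each

Answer: ()()()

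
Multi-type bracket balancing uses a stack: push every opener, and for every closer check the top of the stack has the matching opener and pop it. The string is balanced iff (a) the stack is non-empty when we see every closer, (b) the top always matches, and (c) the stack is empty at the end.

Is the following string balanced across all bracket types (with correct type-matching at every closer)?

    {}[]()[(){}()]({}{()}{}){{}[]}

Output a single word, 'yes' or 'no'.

pos 0: push '{'; stack = {
pos 1: '}' matches '{'; pop; stack = (empty)
pos 2: push '['; stack = [
pos 3: ']' matches '['; pop; stack = (empty)
pos 4: push '('; stack = (
pos 5: ')' matches '('; pop; stack = (empty)
pos 6: push '['; stack = [
pos 7: push '('; stack = [(
pos 8: ')' matches '('; pop; stack = [
pos 9: push '{'; stack = [{
pos 10: '}' matches '{'; pop; stack = [
pos 11: push '('; stack = [(
pos 12: ')' matches '('; pop; stack = [
pos 13: ']' matches '['; pop; stack = (empty)
pos 14: push '('; stack = (
pos 15: push '{'; stack = ({
pos 16: '}' matches '{'; pop; stack = (
pos 17: push '{'; stack = ({
pos 18: push '('; stack = ({(
pos 19: ')' matches '('; pop; stack = ({
pos 20: '}' matches '{'; pop; stack = (
pos 21: push '{'; stack = ({
pos 22: '}' matches '{'; pop; stack = (
pos 23: ')' matches '('; pop; stack = (empty)
pos 24: push '{'; stack = {
pos 25: push '{'; stack = {{
pos 26: '}' matches '{'; pop; stack = {
pos 27: push '['; stack = {[
pos 28: ']' matches '['; pop; stack = {
pos 29: '}' matches '{'; pop; stack = (empty)
end: stack empty → VALID
Verdict: properly nested → yes

Answer: yes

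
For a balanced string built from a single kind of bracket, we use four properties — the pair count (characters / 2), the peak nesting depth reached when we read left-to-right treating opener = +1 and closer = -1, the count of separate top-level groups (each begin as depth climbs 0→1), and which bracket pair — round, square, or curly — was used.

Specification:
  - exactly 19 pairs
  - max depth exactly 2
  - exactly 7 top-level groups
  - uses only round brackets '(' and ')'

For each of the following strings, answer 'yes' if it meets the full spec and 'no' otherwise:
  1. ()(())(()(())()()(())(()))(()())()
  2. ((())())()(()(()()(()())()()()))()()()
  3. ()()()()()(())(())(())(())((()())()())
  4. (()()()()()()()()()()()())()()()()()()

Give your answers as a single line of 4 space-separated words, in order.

Answer: no no no yes

Derivation:
String 1 '()(())(()(())()()(())(()))(()())()': depth seq [1 0 1 2 1 0 1 2 1 2 3 2 1 2 1 2 1 2 3 2 1 2 3 2 1 0 1 2 1 2 1 0 1 0]
  -> pairs=17 depth=3 groups=5 -> no
String 2 '((())())()(()(()()(()())()()()))()()()': depth seq [1 2 3 2 1 2 1 0 1 0 1 2 1 2 3 2 3 2 3 4 3 4 3 2 3 2 3 2 3 2 1 0 1 0 1 0 1 0]
  -> pairs=19 depth=4 groups=6 -> no
String 3 '()()()()()(())(())(())(())((()())()())': depth seq [1 0 1 0 1 0 1 0 1 0 1 2 1 0 1 2 1 0 1 2 1 0 1 2 1 0 1 2 3 2 3 2 1 2 1 2 1 0]
  -> pairs=19 depth=3 groups=10 -> no
String 4 '(()()()()()()()()()()()())()()()()()()': depth seq [1 2 1 2 1 2 1 2 1 2 1 2 1 2 1 2 1 2 1 2 1 2 1 2 1 0 1 0 1 0 1 0 1 0 1 0 1 0]
  -> pairs=19 depth=2 groups=7 -> yes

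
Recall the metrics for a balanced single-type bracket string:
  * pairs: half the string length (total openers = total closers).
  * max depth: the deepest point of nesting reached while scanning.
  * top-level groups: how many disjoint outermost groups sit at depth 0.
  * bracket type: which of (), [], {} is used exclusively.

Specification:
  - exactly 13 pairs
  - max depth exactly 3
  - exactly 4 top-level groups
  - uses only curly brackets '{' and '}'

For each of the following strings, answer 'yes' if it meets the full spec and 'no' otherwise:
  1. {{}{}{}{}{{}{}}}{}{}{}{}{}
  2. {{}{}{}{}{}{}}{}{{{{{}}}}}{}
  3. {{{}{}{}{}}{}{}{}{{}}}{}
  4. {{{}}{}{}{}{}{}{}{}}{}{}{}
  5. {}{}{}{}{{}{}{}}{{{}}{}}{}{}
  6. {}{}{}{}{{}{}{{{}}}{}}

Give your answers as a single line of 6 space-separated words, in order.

Answer: no no no yes no no

Derivation:
String 1 '{{}{}{}{}{{}{}}}{}{}{}{}{}': depth seq [1 2 1 2 1 2 1 2 1 2 3 2 3 2 1 0 1 0 1 0 1 0 1 0 1 0]
  -> pairs=13 depth=3 groups=6 -> no
String 2 '{{}{}{}{}{}{}}{}{{{{{}}}}}{}': depth seq [1 2 1 2 1 2 1 2 1 2 1 2 1 0 1 0 1 2 3 4 5 4 3 2 1 0 1 0]
  -> pairs=14 depth=5 groups=4 -> no
String 3 '{{{}{}{}{}}{}{}{}{{}}}{}': depth seq [1 2 3 2 3 2 3 2 3 2 1 2 1 2 1 2 1 2 3 2 1 0 1 0]
  -> pairs=12 depth=3 groups=2 -> no
String 4 '{{{}}{}{}{}{}{}{}{}}{}{}{}': depth seq [1 2 3 2 1 2 1 2 1 2 1 2 1 2 1 2 1 2 1 0 1 0 1 0 1 0]
  -> pairs=13 depth=3 groups=4 -> yes
String 5 '{}{}{}{}{{}{}{}}{{{}}{}}{}{}': depth seq [1 0 1 0 1 0 1 0 1 2 1 2 1 2 1 0 1 2 3 2 1 2 1 0 1 0 1 0]
  -> pairs=14 depth=3 groups=8 -> no
String 6 '{}{}{}{}{{}{}{{{}}}{}}': depth seq [1 0 1 0 1 0 1 0 1 2 1 2 1 2 3 4 3 2 1 2 1 0]
  -> pairs=11 depth=4 groups=5 -> no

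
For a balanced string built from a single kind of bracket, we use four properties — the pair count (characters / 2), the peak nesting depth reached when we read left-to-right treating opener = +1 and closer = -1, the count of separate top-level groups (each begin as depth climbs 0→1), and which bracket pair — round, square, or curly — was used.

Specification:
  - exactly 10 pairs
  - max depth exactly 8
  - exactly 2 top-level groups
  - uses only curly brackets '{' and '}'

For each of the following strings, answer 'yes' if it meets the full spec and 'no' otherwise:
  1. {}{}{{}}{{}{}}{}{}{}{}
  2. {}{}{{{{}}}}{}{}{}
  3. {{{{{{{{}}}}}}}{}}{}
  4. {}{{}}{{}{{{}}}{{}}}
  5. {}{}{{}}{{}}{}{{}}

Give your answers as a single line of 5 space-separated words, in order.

String 1 '{}{}{{}}{{}{}}{}{}{}{}': depth seq [1 0 1 0 1 2 1 0 1 2 1 2 1 0 1 0 1 0 1 0 1 0]
  -> pairs=11 depth=2 groups=8 -> no
String 2 '{}{}{{{{}}}}{}{}{}': depth seq [1 0 1 0 1 2 3 4 3 2 1 0 1 0 1 0 1 0]
  -> pairs=9 depth=4 groups=6 -> no
String 3 '{{{{{{{{}}}}}}}{}}{}': depth seq [1 2 3 4 5 6 7 8 7 6 5 4 3 2 1 2 1 0 1 0]
  -> pairs=10 depth=8 groups=2 -> yes
String 4 '{}{{}}{{}{{{}}}{{}}}': depth seq [1 0 1 2 1 0 1 2 1 2 3 4 3 2 1 2 3 2 1 0]
  -> pairs=10 depth=4 groups=3 -> no
String 5 '{}{}{{}}{{}}{}{{}}': depth seq [1 0 1 0 1 2 1 0 1 2 1 0 1 0 1 2 1 0]
  -> pairs=9 depth=2 groups=6 -> no

Answer: no no yes no no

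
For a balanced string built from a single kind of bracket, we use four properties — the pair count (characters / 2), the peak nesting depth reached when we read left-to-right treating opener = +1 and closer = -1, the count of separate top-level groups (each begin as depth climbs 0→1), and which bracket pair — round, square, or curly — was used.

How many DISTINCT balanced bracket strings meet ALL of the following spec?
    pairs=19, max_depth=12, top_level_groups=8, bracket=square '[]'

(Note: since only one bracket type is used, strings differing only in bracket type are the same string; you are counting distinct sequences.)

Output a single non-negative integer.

Spec: pairs=19 depth=12 groups=8
Count(depth <= 12) = 14567280
Count(depth <= 11) = 14567272
Count(depth == 12) = 14567280 - 14567272 = 8

Answer: 8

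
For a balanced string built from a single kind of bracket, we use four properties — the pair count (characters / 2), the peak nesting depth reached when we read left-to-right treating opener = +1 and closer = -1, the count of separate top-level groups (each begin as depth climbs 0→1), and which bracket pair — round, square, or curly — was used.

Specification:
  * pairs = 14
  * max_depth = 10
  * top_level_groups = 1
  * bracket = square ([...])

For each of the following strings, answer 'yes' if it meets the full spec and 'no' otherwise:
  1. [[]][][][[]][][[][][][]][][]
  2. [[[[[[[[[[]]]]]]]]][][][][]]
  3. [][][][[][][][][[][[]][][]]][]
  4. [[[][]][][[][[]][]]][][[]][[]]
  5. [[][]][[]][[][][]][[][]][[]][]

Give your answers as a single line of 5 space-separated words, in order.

Answer: no yes no no no

Derivation:
String 1 '[[]][][][[]][][[][][][]][][]': depth seq [1 2 1 0 1 0 1 0 1 2 1 0 1 0 1 2 1 2 1 2 1 2 1 0 1 0 1 0]
  -> pairs=14 depth=2 groups=8 -> no
String 2 '[[[[[[[[[[]]]]]]]]][][][][]]': depth seq [1 2 3 4 5 6 7 8 9 10 9 8 7 6 5 4 3 2 1 2 1 2 1 2 1 2 1 0]
  -> pairs=14 depth=10 groups=1 -> yes
String 3 '[][][][[][][][][[][[]][][]]][]': depth seq [1 0 1 0 1 0 1 2 1 2 1 2 1 2 1 2 3 2 3 4 3 2 3 2 3 2 1 0 1 0]
  -> pairs=15 depth=4 groups=5 -> no
String 4 '[[[][]][][[][[]][]]][][[]][[]]': depth seq [1 2 3 2 3 2 1 2 1 2 3 2 3 4 3 2 3 2 1 0 1 0 1 2 1 0 1 2 1 0]
  -> pairs=15 depth=4 groups=4 -> no
String 5 '[[][]][[]][[][][]][[][]][[]][]': depth seq [1 2 1 2 1 0 1 2 1 0 1 2 1 2 1 2 1 0 1 2 1 2 1 0 1 2 1 0 1 0]
  -> pairs=15 depth=2 groups=6 -> no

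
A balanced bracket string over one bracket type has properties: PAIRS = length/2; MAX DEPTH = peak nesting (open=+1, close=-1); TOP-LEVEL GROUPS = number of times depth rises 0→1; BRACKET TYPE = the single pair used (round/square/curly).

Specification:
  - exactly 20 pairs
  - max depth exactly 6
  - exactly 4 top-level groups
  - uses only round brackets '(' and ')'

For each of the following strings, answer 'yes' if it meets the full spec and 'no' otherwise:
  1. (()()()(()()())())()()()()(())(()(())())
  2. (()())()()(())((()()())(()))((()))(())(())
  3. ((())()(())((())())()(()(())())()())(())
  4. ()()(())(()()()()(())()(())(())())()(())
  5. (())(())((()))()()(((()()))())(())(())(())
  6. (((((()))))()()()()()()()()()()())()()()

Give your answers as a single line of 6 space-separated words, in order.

Answer: no no no no no yes

Derivation:
String 1 '(()()()(()()())())()()()()(())(()(())())': depth seq [1 2 1 2 1 2 1 2 3 2 3 2 3 2 1 2 1 0 1 0 1 0 1 0 1 0 1 2 1 0 1 2 1 2 3 2 1 2 1 0]
  -> pairs=20 depth=3 groups=7 -> no
String 2 '(()())()()(())((()()())(()))((()))(())(())': depth seq [1 2 1 2 1 0 1 0 1 0 1 2 1 0 1 2 3 2 3 2 3 2 1 2 3 2 1 0 1 2 3 2 1 0 1 2 1 0 1 2 1 0]
  -> pairs=21 depth=3 groups=8 -> no
String 3 '((())()(())((())())()(()(())())()())(())': depth seq [1 2 3 2 1 2 1 2 3 2 1 2 3 4 3 2 3 2 1 2 1 2 3 2 3 4 3 2 3 2 1 2 1 2 1 0 1 2 1 0]
  -> pairs=20 depth=4 groups=2 -> no
String 4 '()()(())(()()()()(())()(())(())())()(())': depth seq [1 0 1 0 1 2 1 0 1 2 1 2 1 2 1 2 1 2 3 2 1 2 1 2 3 2 1 2 3 2 1 2 1 0 1 0 1 2 1 0]
  -> pairs=20 depth=3 groups=6 -> no
String 5 '(())(())((()))()()(((()()))())(())(())(())': depth seq [1 2 1 0 1 2 1 0 1 2 3 2 1 0 1 0 1 0 1 2 3 4 3 4 3 2 1 2 1 0 1 2 1 0 1 2 1 0 1 2 1 0]
  -> pairs=21 depth=4 groups=9 -> no
String 6 '(((((()))))()()()()()()()()()()())()()()': depth seq [1 2 3 4 5 6 5 4 3 2 1 2 1 2 1 2 1 2 1 2 1 2 1 2 1 2 1 2 1 2 1 2 1 0 1 0 1 0 1 0]
  -> pairs=20 depth=6 groups=4 -> yes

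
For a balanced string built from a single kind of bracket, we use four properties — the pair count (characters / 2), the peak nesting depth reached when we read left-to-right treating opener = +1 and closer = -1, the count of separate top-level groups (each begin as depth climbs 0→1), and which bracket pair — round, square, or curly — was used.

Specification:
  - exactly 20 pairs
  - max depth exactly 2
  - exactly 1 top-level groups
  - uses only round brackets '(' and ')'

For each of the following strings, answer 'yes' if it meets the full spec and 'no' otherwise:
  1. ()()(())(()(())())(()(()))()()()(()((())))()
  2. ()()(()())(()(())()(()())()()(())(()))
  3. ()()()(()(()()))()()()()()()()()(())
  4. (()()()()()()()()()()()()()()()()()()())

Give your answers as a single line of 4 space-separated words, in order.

Answer: no no no yes

Derivation:
String 1 '()()(())(()(())())(()(()))()()()(()((())))()': depth seq [1 0 1 0 1 2 1 0 1 2 1 2 3 2 1 2 1 0 1 2 1 2 3 2 1 0 1 0 1 0 1 0 1 2 1 2 3 4 3 2 1 0 1 0]
  -> pairs=22 depth=4 groups=10 -> no
String 2 '()()(()())(()(())()(()())()()(())(()))': depth seq [1 0 1 0 1 2 1 2 1 0 1 2 1 2 3 2 1 2 1 2 3 2 3 2 1 2 1 2 1 2 3 2 1 2 3 2 1 0]
  -> pairs=19 depth=3 groups=4 -> no
String 3 '()()()(()(()()))()()()()()()()()(())': depth seq [1 0 1 0 1 0 1 2 1 2 3 2 3 2 1 0 1 0 1 0 1 0 1 0 1 0 1 0 1 0 1 0 1 2 1 0]
  -> pairs=18 depth=3 groups=13 -> no
String 4 '(()()()()()()()()()()()()()()()()()()())': depth seq [1 2 1 2 1 2 1 2 1 2 1 2 1 2 1 2 1 2 1 2 1 2 1 2 1 2 1 2 1 2 1 2 1 2 1 2 1 2 1 0]
  -> pairs=20 depth=2 groups=1 -> yes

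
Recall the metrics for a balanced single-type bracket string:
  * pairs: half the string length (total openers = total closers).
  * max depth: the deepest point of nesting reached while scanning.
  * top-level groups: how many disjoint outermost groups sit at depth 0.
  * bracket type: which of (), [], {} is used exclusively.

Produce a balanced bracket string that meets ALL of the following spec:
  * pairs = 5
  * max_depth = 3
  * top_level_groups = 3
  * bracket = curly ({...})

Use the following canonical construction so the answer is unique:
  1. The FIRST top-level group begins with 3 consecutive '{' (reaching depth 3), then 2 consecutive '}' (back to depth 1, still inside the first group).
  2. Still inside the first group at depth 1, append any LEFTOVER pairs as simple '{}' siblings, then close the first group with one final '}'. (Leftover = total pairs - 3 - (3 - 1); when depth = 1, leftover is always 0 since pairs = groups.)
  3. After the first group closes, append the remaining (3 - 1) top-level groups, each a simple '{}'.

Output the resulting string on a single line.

Spec: pairs=5 depth=3 groups=3
Leftover pairs = 5 - 3 - (3-1) = 0
First group: deep chain of depth 3 + 0 sibling pairs
Remaining 2 groups: simple '{}' each

Answer: {{{}}}{}{}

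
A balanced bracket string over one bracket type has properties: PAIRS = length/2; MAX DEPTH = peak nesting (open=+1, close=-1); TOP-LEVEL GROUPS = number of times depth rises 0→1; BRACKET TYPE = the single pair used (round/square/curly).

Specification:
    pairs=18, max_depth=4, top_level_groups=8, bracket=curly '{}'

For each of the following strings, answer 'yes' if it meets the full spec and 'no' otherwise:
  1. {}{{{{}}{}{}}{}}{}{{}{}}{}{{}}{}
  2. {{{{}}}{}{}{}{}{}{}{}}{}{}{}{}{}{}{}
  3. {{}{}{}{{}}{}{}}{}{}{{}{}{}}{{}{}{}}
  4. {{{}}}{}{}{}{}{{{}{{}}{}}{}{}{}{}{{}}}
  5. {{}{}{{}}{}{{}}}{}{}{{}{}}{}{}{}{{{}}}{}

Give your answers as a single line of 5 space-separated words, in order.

Answer: no yes no no no

Derivation:
String 1 '{}{{{{}}{}{}}{}}{}{{}{}}{}{{}}{}': depth seq [1 0 1 2 3 4 3 2 3 2 3 2 1 2 1 0 1 0 1 2 1 2 1 0 1 0 1 2 1 0 1 0]
  -> pairs=16 depth=4 groups=7 -> no
String 2 '{{{{}}}{}{}{}{}{}{}{}}{}{}{}{}{}{}{}': depth seq [1 2 3 4 3 2 1 2 1 2 1 2 1 2 1 2 1 2 1 2 1 0 1 0 1 0 1 0 1 0 1 0 1 0 1 0]
  -> pairs=18 depth=4 groups=8 -> yes
String 3 '{{}{}{}{{}}{}{}}{}{}{{}{}{}}{{}{}{}}': depth seq [1 2 1 2 1 2 1 2 3 2 1 2 1 2 1 0 1 0 1 0 1 2 1 2 1 2 1 0 1 2 1 2 1 2 1 0]
  -> pairs=18 depth=3 groups=5 -> no
String 4 '{{{}}}{}{}{}{}{{{}{{}}{}}{}{}{}{}{{}}}': depth seq [1 2 3 2 1 0 1 0 1 0 1 0 1 0 1 2 3 2 3 4 3 2 3 2 1 2 1 2 1 2 1 2 1 2 3 2 1 0]
  -> pairs=19 depth=4 groups=6 -> no
String 5 '{{}{}{{}}{}{{}}}{}{}{{}{}}{}{}{}{{{}}}{}': depth seq [1 2 1 2 1 2 3 2 1 2 1 2 3 2 1 0 1 0 1 0 1 2 1 2 1 0 1 0 1 0 1 0 1 2 3 2 1 0 1 0]
  -> pairs=20 depth=3 groups=9 -> no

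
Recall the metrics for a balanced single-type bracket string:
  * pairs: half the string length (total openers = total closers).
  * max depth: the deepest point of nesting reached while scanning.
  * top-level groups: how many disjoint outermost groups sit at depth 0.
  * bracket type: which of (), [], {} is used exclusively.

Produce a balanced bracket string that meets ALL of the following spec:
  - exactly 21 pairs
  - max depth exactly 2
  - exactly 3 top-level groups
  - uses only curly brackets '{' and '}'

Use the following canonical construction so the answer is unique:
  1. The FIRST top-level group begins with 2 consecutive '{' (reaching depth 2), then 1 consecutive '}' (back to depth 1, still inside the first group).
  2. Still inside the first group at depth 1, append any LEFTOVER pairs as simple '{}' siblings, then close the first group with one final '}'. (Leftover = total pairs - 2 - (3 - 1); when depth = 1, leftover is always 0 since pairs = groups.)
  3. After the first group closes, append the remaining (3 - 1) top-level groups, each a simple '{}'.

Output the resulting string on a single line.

Spec: pairs=21 depth=2 groups=3
Leftover pairs = 21 - 2 - (3-1) = 17
First group: deep chain of depth 2 + 17 sibling pairs
Remaining 2 groups: simple '{}' each

Answer: {{}{}{}{}{}{}{}{}{}{}{}{}{}{}{}{}{}{}}{}{}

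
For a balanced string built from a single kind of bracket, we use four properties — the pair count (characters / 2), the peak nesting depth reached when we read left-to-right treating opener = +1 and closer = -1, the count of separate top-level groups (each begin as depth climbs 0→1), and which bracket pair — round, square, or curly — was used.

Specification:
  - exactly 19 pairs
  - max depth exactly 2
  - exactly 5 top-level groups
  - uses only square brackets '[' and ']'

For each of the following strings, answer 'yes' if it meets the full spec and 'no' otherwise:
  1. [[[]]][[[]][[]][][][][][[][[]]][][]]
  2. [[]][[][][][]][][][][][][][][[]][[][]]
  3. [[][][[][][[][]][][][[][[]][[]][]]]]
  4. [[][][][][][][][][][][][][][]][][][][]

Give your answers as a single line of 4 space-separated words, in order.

Answer: no no no yes

Derivation:
String 1 '[[[]]][[[]][[]][][][][][[][[]]][][]]': depth seq [1 2 3 2 1 0 1 2 3 2 1 2 3 2 1 2 1 2 1 2 1 2 1 2 3 2 3 4 3 2 1 2 1 2 1 0]
  -> pairs=18 depth=4 groups=2 -> no
String 2 '[[]][[][][][]][][][][][][][][[]][[][]]': depth seq [1 2 1 0 1 2 1 2 1 2 1 2 1 0 1 0 1 0 1 0 1 0 1 0 1 0 1 0 1 2 1 0 1 2 1 2 1 0]
  -> pairs=19 depth=2 groups=11 -> no
String 3 '[[][][[][][[][]][][][[][[]][[]][]]]]': depth seq [1 2 1 2 1 2 3 2 3 2 3 4 3 4 3 2 3 2 3 2 3 4 3 4 5 4 3 4 5 4 3 4 3 2 1 0]
  -> pairs=18 depth=5 groups=1 -> no
String 4 '[[][][][][][][][][][][][][][]][][][][]': depth seq [1 2 1 2 1 2 1 2 1 2 1 2 1 2 1 2 1 2 1 2 1 2 1 2 1 2 1 2 1 0 1 0 1 0 1 0 1 0]
  -> pairs=19 depth=2 groups=5 -> yes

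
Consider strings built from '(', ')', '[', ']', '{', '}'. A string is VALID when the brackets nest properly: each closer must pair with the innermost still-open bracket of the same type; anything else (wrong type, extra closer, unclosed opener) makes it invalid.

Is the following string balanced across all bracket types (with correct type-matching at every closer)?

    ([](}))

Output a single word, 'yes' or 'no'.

pos 0: push '('; stack = (
pos 1: push '['; stack = ([
pos 2: ']' matches '['; pop; stack = (
pos 3: push '('; stack = ((
pos 4: saw closer '}' but top of stack is '(' (expected ')') → INVALID
Verdict: type mismatch at position 4: '}' closes '(' → no

Answer: no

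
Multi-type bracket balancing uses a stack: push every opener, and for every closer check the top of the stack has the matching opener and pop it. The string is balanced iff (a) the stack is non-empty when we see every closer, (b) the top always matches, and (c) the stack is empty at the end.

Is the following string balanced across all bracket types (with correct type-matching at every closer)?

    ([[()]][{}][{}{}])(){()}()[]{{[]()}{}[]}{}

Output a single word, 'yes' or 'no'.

pos 0: push '('; stack = (
pos 1: push '['; stack = ([
pos 2: push '['; stack = ([[
pos 3: push '('; stack = ([[(
pos 4: ')' matches '('; pop; stack = ([[
pos 5: ']' matches '['; pop; stack = ([
pos 6: ']' matches '['; pop; stack = (
pos 7: push '['; stack = ([
pos 8: push '{'; stack = ([{
pos 9: '}' matches '{'; pop; stack = ([
pos 10: ']' matches '['; pop; stack = (
pos 11: push '['; stack = ([
pos 12: push '{'; stack = ([{
pos 13: '}' matches '{'; pop; stack = ([
pos 14: push '{'; stack = ([{
pos 15: '}' matches '{'; pop; stack = ([
pos 16: ']' matches '['; pop; stack = (
pos 17: ')' matches '('; pop; stack = (empty)
pos 18: push '('; stack = (
pos 19: ')' matches '('; pop; stack = (empty)
pos 20: push '{'; stack = {
pos 21: push '('; stack = {(
pos 22: ')' matches '('; pop; stack = {
pos 23: '}' matches '{'; pop; stack = (empty)
pos 24: push '('; stack = (
pos 25: ')' matches '('; pop; stack = (empty)
pos 26: push '['; stack = [
pos 27: ']' matches '['; pop; stack = (empty)
pos 28: push '{'; stack = {
pos 29: push '{'; stack = {{
pos 30: push '['; stack = {{[
pos 31: ']' matches '['; pop; stack = {{
pos 32: push '('; stack = {{(
pos 33: ')' matches '('; pop; stack = {{
pos 34: '}' matches '{'; pop; stack = {
pos 35: push '{'; stack = {{
pos 36: '}' matches '{'; pop; stack = {
pos 37: push '['; stack = {[
pos 38: ']' matches '['; pop; stack = {
pos 39: '}' matches '{'; pop; stack = (empty)
pos 40: push '{'; stack = {
pos 41: '}' matches '{'; pop; stack = (empty)
end: stack empty → VALID
Verdict: properly nested → yes

Answer: yes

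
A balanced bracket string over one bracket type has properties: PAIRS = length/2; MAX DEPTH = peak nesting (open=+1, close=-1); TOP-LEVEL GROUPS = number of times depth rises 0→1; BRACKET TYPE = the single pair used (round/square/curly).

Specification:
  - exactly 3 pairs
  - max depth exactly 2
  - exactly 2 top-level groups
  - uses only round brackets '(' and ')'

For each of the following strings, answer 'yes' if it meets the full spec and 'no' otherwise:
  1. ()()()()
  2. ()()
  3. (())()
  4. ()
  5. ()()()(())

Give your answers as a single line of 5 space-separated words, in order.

String 1 '()()()()': depth seq [1 0 1 0 1 0 1 0]
  -> pairs=4 depth=1 groups=4 -> no
String 2 '()()': depth seq [1 0 1 0]
  -> pairs=2 depth=1 groups=2 -> no
String 3 '(())()': depth seq [1 2 1 0 1 0]
  -> pairs=3 depth=2 groups=2 -> yes
String 4 '()': depth seq [1 0]
  -> pairs=1 depth=1 groups=1 -> no
String 5 '()()()(())': depth seq [1 0 1 0 1 0 1 2 1 0]
  -> pairs=5 depth=2 groups=4 -> no

Answer: no no yes no no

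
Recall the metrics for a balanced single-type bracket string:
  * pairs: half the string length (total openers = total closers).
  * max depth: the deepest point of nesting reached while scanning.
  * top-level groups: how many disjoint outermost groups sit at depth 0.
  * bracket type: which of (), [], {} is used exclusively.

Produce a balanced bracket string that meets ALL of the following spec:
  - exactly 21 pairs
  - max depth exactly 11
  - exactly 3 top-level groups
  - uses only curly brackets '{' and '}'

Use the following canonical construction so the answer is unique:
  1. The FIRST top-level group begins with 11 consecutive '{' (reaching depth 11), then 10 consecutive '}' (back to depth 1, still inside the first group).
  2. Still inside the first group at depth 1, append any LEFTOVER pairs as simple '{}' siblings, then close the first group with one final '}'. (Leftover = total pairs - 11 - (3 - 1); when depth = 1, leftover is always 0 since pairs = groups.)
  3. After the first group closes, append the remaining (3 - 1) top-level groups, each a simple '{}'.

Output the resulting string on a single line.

Spec: pairs=21 depth=11 groups=3
Leftover pairs = 21 - 11 - (3-1) = 8
First group: deep chain of depth 11 + 8 sibling pairs
Remaining 2 groups: simple '{}' each

Answer: {{{{{{{{{{{}}}}}}}}}}{}{}{}{}{}{}{}{}}{}{}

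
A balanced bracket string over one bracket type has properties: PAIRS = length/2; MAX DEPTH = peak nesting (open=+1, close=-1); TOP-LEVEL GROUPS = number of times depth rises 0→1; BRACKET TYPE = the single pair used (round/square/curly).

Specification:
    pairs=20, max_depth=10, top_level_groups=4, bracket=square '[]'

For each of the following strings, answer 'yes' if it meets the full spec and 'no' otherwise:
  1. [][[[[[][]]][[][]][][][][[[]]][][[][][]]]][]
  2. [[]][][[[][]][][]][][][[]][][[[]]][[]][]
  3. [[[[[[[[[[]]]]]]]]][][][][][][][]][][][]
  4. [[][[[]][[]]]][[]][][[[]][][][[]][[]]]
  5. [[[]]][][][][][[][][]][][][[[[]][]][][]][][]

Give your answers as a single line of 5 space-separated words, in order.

String 1 '[][[[[[][]]][[][]][][][][[[]]][][[][][]]]][]': depth seq [1 0 1 2 3 4 5 4 5 4 3 2 3 4 3 4 3 2 3 2 3 2 3 2 3 4 5 4 3 2 3 2 3 4 3 4 3 4 3 2 1 0 1 0]
  -> pairs=22 depth=5 groups=3 -> no
String 2 '[[]][][[[][]][][]][][][[]][][[[]]][[]][]': depth seq [1 2 1 0 1 0 1 2 3 2 3 2 1 2 1 2 1 0 1 0 1 0 1 2 1 0 1 0 1 2 3 2 1 0 1 2 1 0 1 0]
  -> pairs=20 depth=3 groups=10 -> no
String 3 '[[[[[[[[[[]]]]]]]]][][][][][][][]][][][]': depth seq [1 2 3 4 5 6 7 8 9 10 9 8 7 6 5 4 3 2 1 2 1 2 1 2 1 2 1 2 1 2 1 2 1 0 1 0 1 0 1 0]
  -> pairs=20 depth=10 groups=4 -> yes
String 4 '[[][[[]][[]]]][[]][][[[]][][][[]][[]]]': depth seq [1 2 1 2 3 4 3 2 3 4 3 2 1 0 1 2 1 0 1 0 1 2 3 2 1 2 1 2 1 2 3 2 1 2 3 2 1 0]
  -> pairs=19 depth=4 groups=4 -> no
String 5 '[[[]]][][][][][[][][]][][][[[[]][]][][]][][]': depth seq [1 2 3 2 1 0 1 0 1 0 1 0 1 0 1 2 1 2 1 2 1 0 1 0 1 0 1 2 3 4 3 2 3 2 1 2 1 2 1 0 1 0 1 0]
  -> pairs=22 depth=4 groups=11 -> no

Answer: no no yes no no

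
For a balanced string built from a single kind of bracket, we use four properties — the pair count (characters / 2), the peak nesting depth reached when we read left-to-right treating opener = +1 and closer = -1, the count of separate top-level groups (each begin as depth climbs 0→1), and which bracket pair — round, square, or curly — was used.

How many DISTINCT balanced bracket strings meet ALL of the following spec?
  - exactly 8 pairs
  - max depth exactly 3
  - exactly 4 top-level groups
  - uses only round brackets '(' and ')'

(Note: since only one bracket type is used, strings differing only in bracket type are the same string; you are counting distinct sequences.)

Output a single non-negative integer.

Answer: 94

Derivation:
Spec: pairs=8 depth=3 groups=4
Count(depth <= 3) = 129
Count(depth <= 2) = 35
Count(depth == 3) = 129 - 35 = 94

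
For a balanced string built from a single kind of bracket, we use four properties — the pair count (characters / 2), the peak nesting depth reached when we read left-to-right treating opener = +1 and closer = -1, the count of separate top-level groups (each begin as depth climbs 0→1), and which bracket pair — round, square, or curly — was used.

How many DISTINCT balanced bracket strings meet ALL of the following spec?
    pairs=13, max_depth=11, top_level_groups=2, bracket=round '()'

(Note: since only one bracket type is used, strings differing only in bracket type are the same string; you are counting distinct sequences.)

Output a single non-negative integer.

Answer: 40

Derivation:
Spec: pairs=13 depth=11 groups=2
Count(depth <= 11) = 208010
Count(depth <= 10) = 207970
Count(depth == 11) = 208010 - 207970 = 40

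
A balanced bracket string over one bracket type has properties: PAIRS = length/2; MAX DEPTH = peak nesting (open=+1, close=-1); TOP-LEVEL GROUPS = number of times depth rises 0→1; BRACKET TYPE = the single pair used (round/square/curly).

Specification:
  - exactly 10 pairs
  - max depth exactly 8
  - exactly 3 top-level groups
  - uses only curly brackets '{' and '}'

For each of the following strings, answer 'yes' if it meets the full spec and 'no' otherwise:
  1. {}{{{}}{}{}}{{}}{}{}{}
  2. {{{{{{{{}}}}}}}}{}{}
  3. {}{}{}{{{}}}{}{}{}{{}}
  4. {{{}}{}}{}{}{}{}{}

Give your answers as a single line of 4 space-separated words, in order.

String 1 '{}{{{}}{}{}}{{}}{}{}{}': depth seq [1 0 1 2 3 2 1 2 1 2 1 0 1 2 1 0 1 0 1 0 1 0]
  -> pairs=11 depth=3 groups=6 -> no
String 2 '{{{{{{{{}}}}}}}}{}{}': depth seq [1 2 3 4 5 6 7 8 7 6 5 4 3 2 1 0 1 0 1 0]
  -> pairs=10 depth=8 groups=3 -> yes
String 3 '{}{}{}{{{}}}{}{}{}{{}}': depth seq [1 0 1 0 1 0 1 2 3 2 1 0 1 0 1 0 1 0 1 2 1 0]
  -> pairs=11 depth=3 groups=8 -> no
String 4 '{{{}}{}}{}{}{}{}{}': depth seq [1 2 3 2 1 2 1 0 1 0 1 0 1 0 1 0 1 0]
  -> pairs=9 depth=3 groups=6 -> no

Answer: no yes no no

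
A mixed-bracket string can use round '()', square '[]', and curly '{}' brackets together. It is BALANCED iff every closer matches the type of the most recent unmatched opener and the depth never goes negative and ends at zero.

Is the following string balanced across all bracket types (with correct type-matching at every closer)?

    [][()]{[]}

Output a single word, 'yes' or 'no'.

Answer: yes

Derivation:
pos 0: push '['; stack = [
pos 1: ']' matches '['; pop; stack = (empty)
pos 2: push '['; stack = [
pos 3: push '('; stack = [(
pos 4: ')' matches '('; pop; stack = [
pos 5: ']' matches '['; pop; stack = (empty)
pos 6: push '{'; stack = {
pos 7: push '['; stack = {[
pos 8: ']' matches '['; pop; stack = {
pos 9: '}' matches '{'; pop; stack = (empty)
end: stack empty → VALID
Verdict: properly nested → yes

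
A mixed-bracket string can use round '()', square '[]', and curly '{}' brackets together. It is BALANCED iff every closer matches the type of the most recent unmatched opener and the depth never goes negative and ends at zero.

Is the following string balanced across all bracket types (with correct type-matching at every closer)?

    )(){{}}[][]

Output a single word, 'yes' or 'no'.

Answer: no

Derivation:
pos 0: saw closer ')' but stack is empty → INVALID
Verdict: unmatched closer ')' at position 0 → no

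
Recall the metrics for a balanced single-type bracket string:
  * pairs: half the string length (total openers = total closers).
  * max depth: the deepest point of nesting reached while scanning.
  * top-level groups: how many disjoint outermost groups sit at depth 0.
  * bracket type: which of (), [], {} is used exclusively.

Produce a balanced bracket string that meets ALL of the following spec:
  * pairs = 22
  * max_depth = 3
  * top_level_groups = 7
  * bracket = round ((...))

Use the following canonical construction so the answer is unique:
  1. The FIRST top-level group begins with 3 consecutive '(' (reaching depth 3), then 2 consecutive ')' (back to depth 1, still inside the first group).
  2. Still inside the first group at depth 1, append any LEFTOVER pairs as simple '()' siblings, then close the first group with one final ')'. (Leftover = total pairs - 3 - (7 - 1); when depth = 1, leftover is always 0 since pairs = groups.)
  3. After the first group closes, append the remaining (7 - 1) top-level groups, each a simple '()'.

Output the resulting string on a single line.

Answer: ((())()()()()()()()()()()()()())()()()()()()

Derivation:
Spec: pairs=22 depth=3 groups=7
Leftover pairs = 22 - 3 - (7-1) = 13
First group: deep chain of depth 3 + 13 sibling pairs
Remaining 6 groups: simple '()' each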